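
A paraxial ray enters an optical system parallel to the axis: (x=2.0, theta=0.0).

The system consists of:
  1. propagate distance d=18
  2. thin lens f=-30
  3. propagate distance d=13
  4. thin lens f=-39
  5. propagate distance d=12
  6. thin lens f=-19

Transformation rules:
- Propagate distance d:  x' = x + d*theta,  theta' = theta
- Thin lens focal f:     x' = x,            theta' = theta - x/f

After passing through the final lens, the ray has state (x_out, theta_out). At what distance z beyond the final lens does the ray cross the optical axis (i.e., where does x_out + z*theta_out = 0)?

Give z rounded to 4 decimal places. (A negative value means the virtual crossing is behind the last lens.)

Initial: x=2.0000 theta=0.0000
After 1 (propagate distance d=18): x=2.0000 theta=0.0000
After 2 (thin lens f=-30): x=2.0000 theta=1/15 (≈0.0667)
After 3 (propagate distance d=13): x=43/15 (≈2.8667) theta=1/15 (≈0.0667)
After 4 (thin lens f=-39): x=43/15 (≈2.8667) theta=82/585 (≈0.1402)
After 5 (propagate distance d=12): x=887/195 (≈4.5487) theta=82/585 (≈0.1402)
After 6 (thin lens f=-19): x=887/195 (≈4.5487) theta=4219/11115 (≈0.3796)
z_focus = -x_out/theta_out = -(887/195)/(4219/11115) = -50559/4219 ≈ -11.9836
Rounded to 4 decimal places: z = -11.9836

Answer: -11.9836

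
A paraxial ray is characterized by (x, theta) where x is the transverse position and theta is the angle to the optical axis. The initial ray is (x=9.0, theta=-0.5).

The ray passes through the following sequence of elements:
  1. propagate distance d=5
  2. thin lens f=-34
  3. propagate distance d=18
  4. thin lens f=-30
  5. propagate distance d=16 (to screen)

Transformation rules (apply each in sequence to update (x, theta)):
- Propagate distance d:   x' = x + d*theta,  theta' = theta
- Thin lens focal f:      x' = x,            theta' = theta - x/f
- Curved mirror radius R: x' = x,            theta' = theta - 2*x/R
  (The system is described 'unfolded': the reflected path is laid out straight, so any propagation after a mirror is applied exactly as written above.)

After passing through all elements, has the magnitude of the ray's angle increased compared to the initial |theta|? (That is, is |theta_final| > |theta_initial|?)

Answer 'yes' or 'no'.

Initial: x=9.0000 theta=-0.5000
After 1 (propagate distance d=5): x=6.5000 theta=-0.5000
After 2 (thin lens f=-34): x=6.5000 theta=-21/68 (≈-0.3088)
After 3 (propagate distance d=18): x=16/17 (≈0.9412) theta=-21/68 (≈-0.3088)
After 4 (thin lens f=-30): x=16/17 (≈0.9412) theta=-283/1020 (≈-0.2775)
After 5 (propagate distance d=16 (to screen)): x=-892/255 (≈-3.4980) theta=-283/1020 (≈-0.2775)
|theta_initial|=0.5000 |theta_final|=283/1020 (≈0.2775) -> not increased

Answer: no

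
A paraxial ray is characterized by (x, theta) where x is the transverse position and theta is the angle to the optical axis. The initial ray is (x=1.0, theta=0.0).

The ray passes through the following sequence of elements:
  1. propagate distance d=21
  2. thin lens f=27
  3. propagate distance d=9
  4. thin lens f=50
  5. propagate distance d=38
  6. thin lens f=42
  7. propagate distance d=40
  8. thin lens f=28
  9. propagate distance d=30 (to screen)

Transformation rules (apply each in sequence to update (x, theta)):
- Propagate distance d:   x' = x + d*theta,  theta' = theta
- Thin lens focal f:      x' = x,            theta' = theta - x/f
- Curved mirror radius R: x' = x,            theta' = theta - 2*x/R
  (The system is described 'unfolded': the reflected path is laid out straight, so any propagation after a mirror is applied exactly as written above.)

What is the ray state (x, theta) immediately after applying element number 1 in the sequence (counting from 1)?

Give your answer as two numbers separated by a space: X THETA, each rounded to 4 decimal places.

Answer: 1.0000 0.0000

Derivation:
Initial: x=1.0000 theta=0.0000
After 1 (propagate distance d=21): x=1.0000 theta=0.0000
Rounded to 4 decimal places: x = 1.0000, theta = 0.0000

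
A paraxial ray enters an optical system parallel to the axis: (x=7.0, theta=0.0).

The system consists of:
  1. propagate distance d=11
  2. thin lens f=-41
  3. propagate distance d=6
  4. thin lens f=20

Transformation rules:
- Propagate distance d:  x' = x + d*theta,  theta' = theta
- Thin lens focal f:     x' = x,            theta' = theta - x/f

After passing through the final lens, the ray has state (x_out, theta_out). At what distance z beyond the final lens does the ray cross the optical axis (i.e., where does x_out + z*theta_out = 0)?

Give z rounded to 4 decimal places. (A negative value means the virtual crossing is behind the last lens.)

Initial: x=7.0000 theta=0.0000
After 1 (propagate distance d=11): x=7.0000 theta=0.0000
After 2 (thin lens f=-41): x=7.0000 theta=7/41 (≈0.1707)
After 3 (propagate distance d=6): x=329/41 (≈8.0244) theta=7/41 (≈0.1707)
After 4 (thin lens f=20): x=329/41 (≈8.0244) theta=-189/820 (≈-0.2305)
z_focus = -x_out/theta_out = -(329/41)/(-189/820) = 940/27 ≈ 34.8148
Rounded to 4 decimal places: z = 34.8148

Answer: 34.8148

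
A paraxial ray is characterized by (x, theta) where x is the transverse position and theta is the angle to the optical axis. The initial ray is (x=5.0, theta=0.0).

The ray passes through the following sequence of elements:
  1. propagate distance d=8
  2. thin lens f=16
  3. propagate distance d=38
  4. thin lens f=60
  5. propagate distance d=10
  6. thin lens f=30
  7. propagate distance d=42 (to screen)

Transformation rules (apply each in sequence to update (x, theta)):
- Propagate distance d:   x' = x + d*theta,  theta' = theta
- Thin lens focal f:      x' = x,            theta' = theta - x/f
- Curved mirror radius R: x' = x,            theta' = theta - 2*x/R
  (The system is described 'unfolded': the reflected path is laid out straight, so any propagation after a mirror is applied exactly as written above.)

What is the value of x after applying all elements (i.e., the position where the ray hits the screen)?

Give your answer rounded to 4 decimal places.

Answer: -4.7708

Derivation:
Initial: x=5.0000 theta=0.0000
After 1 (propagate distance d=8): x=5.0000 theta=0.0000
After 2 (thin lens f=16): x=5.0000 theta=-0.3125
After 3 (propagate distance d=38): x=-6.8750 theta=-0.3125
After 4 (thin lens f=60): x=-6.8750 theta=-19/96 (≈-0.1979)
After 5 (propagate distance d=10): x=-425/48 (≈-8.8542) theta=-19/96 (≈-0.1979)
After 6 (thin lens f=30): x=-425/48 (≈-8.8542) theta=7/72 (≈0.0972)
After 7 (propagate distance d=42 (to screen)): x=-229/48 (≈-4.7708) theta=7/72 (≈0.0972)
Rounded to 4 decimal places: x = -4.7708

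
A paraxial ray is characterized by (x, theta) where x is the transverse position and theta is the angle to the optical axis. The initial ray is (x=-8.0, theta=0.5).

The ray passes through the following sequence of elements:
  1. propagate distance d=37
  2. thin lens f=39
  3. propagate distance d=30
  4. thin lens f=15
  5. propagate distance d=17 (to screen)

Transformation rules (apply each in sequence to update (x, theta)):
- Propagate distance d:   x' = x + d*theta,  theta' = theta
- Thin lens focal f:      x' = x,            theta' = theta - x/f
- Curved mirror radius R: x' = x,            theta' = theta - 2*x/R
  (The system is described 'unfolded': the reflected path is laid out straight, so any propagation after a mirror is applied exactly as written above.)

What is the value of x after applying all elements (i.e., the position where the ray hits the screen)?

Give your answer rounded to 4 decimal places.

Answer: 1.6000

Derivation:
Initial: x=-8.0000 theta=0.5000
After 1 (propagate distance d=37): x=10.5000 theta=0.5000
After 2 (thin lens f=39): x=10.5000 theta=3/13 (≈0.2308)
After 3 (propagate distance d=30): x=453/26 (≈17.4231) theta=3/13 (≈0.2308)
After 4 (thin lens f=15): x=453/26 (≈17.4231) theta=-121/130 (≈-0.9308)
After 5 (propagate distance d=17 (to screen)): x=1.6000 theta=-121/130 (≈-0.9308)
Rounded to 4 decimal places: x = 1.6000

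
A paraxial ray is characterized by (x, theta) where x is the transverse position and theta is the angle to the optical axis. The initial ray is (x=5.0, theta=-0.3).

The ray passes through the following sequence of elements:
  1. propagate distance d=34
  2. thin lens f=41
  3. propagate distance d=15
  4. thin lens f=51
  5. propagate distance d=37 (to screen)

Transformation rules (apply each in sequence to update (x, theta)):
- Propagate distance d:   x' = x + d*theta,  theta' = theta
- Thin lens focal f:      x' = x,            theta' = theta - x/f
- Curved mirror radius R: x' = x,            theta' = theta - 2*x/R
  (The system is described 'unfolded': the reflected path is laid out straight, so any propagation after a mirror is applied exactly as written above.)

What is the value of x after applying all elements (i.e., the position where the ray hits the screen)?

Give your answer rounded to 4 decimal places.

Answer: -8.5478

Derivation:
Initial: x=5.0000 theta=-0.3000
After 1 (propagate distance d=34): x=-5.2000 theta=-0.3000
After 2 (thin lens f=41): x=-5.2000 theta=-71/410 (≈-0.1732)
After 3 (propagate distance d=15): x=-3197/410 (≈-7.7976) theta=-71/410 (≈-0.1732)
After 4 (thin lens f=51): x=-3197/410 (≈-7.7976) theta=-212/10455 (≈-0.0203)
After 5 (propagate distance d=37 (to screen)): x=-35747/4182 (≈-8.5478) theta=-212/10455 (≈-0.0203)
Rounded to 4 decimal places: x = -8.5478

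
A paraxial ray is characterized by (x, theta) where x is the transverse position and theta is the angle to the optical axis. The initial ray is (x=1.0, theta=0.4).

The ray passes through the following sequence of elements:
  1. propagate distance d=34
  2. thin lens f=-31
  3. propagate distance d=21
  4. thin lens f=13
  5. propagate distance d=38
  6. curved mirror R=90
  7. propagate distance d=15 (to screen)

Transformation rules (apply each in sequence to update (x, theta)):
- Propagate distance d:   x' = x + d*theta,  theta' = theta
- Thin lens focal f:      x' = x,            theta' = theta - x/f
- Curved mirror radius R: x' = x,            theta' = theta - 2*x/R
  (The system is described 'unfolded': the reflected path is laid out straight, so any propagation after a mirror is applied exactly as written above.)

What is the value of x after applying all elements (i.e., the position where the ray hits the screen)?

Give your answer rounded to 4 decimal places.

Initial: x=1.0000 theta=0.4000
After 1 (propagate distance d=34): x=14.6000 theta=0.4000
After 2 (thin lens f=-31): x=14.6000 theta=27/31 (≈0.8710)
After 3 (propagate distance d=21): x=5098/155 (≈32.8903) theta=27/31 (≈0.8710)
After 4 (thin lens f=13): x=5098/155 (≈32.8903) theta=-3343/2015 (≈-1.6591)
After 5 (propagate distance d=38): x=-392/13 (≈-30.1538) theta=-3343/2015 (≈-1.6591)
After 6 (curved mirror R=90): x=-392/13 (≈-30.1538) theta=-3587/3627 (≈-0.9890)
After 7 (propagate distance d=15 (to screen)): x=-54391/1209 (≈-44.9884) theta=-3587/3627 (≈-0.9890)
Rounded to 4 decimal places: x = -44.9884

Answer: -44.9884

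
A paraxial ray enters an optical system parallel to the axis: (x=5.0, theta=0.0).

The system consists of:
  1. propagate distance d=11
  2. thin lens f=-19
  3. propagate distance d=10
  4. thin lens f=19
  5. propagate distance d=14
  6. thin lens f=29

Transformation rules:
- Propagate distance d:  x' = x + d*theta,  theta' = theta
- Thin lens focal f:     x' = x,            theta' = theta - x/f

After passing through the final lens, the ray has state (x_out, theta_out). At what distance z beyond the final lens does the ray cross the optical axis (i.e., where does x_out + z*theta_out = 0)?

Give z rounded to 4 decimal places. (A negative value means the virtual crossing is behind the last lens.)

Answer: 17.0029

Derivation:
Initial: x=5.0000 theta=0.0000
After 1 (propagate distance d=11): x=5.0000 theta=0.0000
After 2 (thin lens f=-19): x=5.0000 theta=5/19 (≈0.2632)
After 3 (propagate distance d=10): x=145/19 (≈7.6316) theta=5/19 (≈0.2632)
After 4 (thin lens f=19): x=145/19 (≈7.6316) theta=-50/361 (≈-0.1385)
After 5 (propagate distance d=14): x=2055/361 (≈5.6925) theta=-50/361 (≈-0.1385)
After 6 (thin lens f=29): x=2055/361 (≈5.6925) theta=-3505/10469 (≈-0.3348)
z_focus = -x_out/theta_out = -(2055/361)/(-3505/10469) = 11919/701 ≈ 17.0029
Rounded to 4 decimal places: z = 17.0029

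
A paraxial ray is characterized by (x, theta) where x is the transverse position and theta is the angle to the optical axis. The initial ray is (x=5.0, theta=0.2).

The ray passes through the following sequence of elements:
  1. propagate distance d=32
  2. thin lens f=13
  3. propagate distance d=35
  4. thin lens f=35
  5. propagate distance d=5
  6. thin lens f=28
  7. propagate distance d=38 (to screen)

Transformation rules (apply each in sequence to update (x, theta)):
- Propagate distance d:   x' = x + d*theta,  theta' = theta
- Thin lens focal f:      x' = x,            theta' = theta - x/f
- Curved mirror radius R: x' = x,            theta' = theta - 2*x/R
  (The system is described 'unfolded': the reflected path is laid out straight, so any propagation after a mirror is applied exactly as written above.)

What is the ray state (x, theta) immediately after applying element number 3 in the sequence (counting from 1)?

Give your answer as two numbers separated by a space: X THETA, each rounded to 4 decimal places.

Initial: x=5.0000 theta=0.2000
After 1 (propagate distance d=32): x=11.4000 theta=0.2000
After 2 (thin lens f=13): x=11.4000 theta=-44/65 (≈-0.6769)
After 3 (propagate distance d=35): x=-799/65 (≈-12.2923) theta=-44/65 (≈-0.6769)
Rounded to 4 decimal places: x = -12.2923, theta = -0.6769

Answer: -12.2923 -0.6769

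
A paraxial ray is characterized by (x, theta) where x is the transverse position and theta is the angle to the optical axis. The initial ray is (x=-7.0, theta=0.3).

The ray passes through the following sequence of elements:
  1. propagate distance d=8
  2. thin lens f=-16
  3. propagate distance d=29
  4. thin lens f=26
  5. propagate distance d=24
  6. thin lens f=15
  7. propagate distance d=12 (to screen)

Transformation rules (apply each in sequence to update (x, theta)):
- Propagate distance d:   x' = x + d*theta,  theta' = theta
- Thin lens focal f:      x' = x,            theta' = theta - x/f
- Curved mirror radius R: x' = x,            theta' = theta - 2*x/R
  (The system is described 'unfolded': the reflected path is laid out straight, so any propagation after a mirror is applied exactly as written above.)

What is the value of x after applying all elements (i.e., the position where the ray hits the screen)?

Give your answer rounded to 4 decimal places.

Initial: x=-7.0000 theta=0.3000
After 1 (propagate distance d=8): x=-4.6000 theta=0.3000
After 2 (thin lens f=-16): x=-4.6000 theta=0.0125
After 3 (propagate distance d=29): x=-4.2375 theta=0.0125
After 4 (thin lens f=26): x=-4.2375 theta=73/416 (≈0.1755)
After 5 (propagate distance d=24): x=-27/1040 (≈-0.0260) theta=73/416 (≈0.1755)
After 6 (thin lens f=15): x=-27/1040 (≈-0.0260) theta=1843/10400 (≈0.1772)
After 7 (propagate distance d=12 (to screen)): x=10923/5200 (≈2.1006) theta=1843/10400 (≈0.1772)
Rounded to 4 decimal places: x = 2.1006

Answer: 2.1006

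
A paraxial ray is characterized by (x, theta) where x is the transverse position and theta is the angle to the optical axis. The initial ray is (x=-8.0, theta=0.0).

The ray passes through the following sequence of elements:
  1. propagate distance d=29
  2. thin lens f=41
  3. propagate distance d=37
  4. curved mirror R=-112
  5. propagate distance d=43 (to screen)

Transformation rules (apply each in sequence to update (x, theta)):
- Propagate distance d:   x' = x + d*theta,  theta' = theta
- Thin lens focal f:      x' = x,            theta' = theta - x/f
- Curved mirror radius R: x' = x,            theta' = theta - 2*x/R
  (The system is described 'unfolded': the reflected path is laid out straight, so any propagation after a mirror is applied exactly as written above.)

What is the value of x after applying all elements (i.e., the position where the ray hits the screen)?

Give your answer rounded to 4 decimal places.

Initial: x=-8.0000 theta=0.0000
After 1 (propagate distance d=29): x=-8.0000 theta=0.0000
After 2 (thin lens f=41): x=-8.0000 theta=8/41 (≈0.1951)
After 3 (propagate distance d=37): x=-32/41 (≈-0.7805) theta=8/41 (≈0.1951)
After 4 (curved mirror R=-112): x=-32/41 (≈-0.7805) theta=52/287 (≈0.1812)
After 5 (propagate distance d=43 (to screen)): x=2012/287 (≈7.0105) theta=52/287 (≈0.1812)
Rounded to 4 decimal places: x = 7.0105

Answer: 7.0105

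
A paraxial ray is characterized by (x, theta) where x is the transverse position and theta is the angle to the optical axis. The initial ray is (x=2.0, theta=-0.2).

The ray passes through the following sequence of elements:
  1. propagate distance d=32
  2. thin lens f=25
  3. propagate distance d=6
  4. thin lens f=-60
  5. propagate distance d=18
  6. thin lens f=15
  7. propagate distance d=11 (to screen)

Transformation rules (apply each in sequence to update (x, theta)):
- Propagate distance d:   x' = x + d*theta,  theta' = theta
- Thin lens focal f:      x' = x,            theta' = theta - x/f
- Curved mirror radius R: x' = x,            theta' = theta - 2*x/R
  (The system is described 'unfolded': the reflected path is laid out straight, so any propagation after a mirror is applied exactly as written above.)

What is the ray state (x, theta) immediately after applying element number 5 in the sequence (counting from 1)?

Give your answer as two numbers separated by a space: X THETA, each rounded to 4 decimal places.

Initial: x=2.0000 theta=-0.2000
After 1 (propagate distance d=32): x=-4.4000 theta=-0.2000
After 2 (thin lens f=25): x=-4.4000 theta=-0.0240
After 3 (propagate distance d=6): x=-4.5440 theta=-0.0240
After 4 (thin lens f=-60): x=-4.5440 theta=-187/1875 (≈-0.0997)
After 5 (propagate distance d=18): x=-6.3392 theta=-187/1875 (≈-0.0997)
Rounded to 4 decimal places: x = -6.3392, theta = -0.0997

Answer: -6.3392 -0.0997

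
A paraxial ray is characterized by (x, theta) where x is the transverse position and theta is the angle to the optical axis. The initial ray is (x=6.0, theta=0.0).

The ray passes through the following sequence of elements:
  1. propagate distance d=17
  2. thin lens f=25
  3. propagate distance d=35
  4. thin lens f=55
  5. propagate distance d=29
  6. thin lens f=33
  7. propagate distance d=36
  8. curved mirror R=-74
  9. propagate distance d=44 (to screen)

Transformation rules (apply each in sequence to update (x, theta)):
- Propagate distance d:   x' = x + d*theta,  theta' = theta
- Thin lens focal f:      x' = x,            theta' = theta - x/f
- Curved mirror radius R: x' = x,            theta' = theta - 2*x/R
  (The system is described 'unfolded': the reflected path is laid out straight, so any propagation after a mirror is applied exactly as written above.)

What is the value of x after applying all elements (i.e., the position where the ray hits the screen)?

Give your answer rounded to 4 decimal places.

Answer: -11.7119

Derivation:
Initial: x=6.0000 theta=0.0000
After 1 (propagate distance d=17): x=6.0000 theta=0.0000
After 2 (thin lens f=25): x=6.0000 theta=-0.2400
After 3 (propagate distance d=35): x=-2.4000 theta=-0.2400
After 4 (thin lens f=55): x=-2.4000 theta=-54/275 (≈-0.1964)
After 5 (propagate distance d=29): x=-2226/275 (≈-8.0945) theta=-54/275 (≈-0.1964)
After 6 (thin lens f=33): x=-2226/275 (≈-8.0945) theta=148/3025 (≈0.0489)
After 7 (propagate distance d=36): x=-19158/3025 (≈-6.3332) theta=148/3025 (≈0.0489)
After 8 (curved mirror R=-74): x=-19158/3025 (≈-6.3332) theta=-13682/111925 (≈-0.1222)
After 9 (propagate distance d=44 (to screen)): x=-1310854/111925 (≈-11.7119) theta=-13682/111925 (≈-0.1222)
Rounded to 4 decimal places: x = -11.7119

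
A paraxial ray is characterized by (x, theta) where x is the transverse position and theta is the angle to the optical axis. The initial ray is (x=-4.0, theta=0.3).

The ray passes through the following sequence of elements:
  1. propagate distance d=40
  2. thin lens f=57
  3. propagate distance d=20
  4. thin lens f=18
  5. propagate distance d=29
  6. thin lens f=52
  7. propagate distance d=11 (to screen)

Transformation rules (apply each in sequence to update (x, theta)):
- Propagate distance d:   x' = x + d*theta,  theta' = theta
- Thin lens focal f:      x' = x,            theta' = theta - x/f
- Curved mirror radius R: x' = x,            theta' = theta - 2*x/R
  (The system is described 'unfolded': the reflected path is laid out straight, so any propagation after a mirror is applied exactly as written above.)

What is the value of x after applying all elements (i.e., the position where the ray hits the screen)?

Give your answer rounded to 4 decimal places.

Initial: x=-4.0000 theta=0.3000
After 1 (propagate distance d=40): x=8.0000 theta=0.3000
After 2 (thin lens f=57): x=8.0000 theta=91/570 (≈0.1596)
After 3 (propagate distance d=20): x=638/57 (≈11.1930) theta=91/570 (≈0.1596)
After 4 (thin lens f=18): x=638/57 (≈11.1930) theta=-2371/5130 (≈-0.4622)
After 5 (propagate distance d=29): x=-11339/5130 (≈-2.2103) theta=-2371/5130 (≈-0.4622)
After 6 (thin lens f=52): x=-11339/5130 (≈-2.2103) theta=-111953/266760 (≈-0.4197)
After 7 (propagate distance d=11 (to screen)): x=-607037/88920 (≈-6.8268) theta=-111953/266760 (≈-0.4197)
Rounded to 4 decimal places: x = -6.8268

Answer: -6.8268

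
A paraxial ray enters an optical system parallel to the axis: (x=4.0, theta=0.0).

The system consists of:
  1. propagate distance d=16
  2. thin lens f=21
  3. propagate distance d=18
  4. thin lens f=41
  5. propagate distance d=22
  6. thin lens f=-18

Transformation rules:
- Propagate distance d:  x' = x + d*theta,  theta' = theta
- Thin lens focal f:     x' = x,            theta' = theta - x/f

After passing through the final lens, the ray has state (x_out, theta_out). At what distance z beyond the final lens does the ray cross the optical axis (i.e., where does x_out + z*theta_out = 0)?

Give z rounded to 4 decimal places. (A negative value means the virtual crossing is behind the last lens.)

Answer: -9.2914

Derivation:
Initial: x=4.0000 theta=0.0000
After 1 (propagate distance d=16): x=4.0000 theta=0.0000
After 2 (thin lens f=21): x=4.0000 theta=-4/21 (≈-0.1905)
After 3 (propagate distance d=18): x=4/7 (≈0.5714) theta=-4/21 (≈-0.1905)
After 4 (thin lens f=41): x=4/7 (≈0.5714) theta=-176/861 (≈-0.2044)
After 5 (propagate distance d=22): x=-3380/861 (≈-3.9257) theta=-176/861 (≈-0.2044)
After 6 (thin lens f=-18): x=-3380/861 (≈-3.9257) theta=-3274/7749 (≈-0.4225)
z_focus = -x_out/theta_out = -(-3380/861)/(-3274/7749) = -15210/1637 ≈ -9.2914
Rounded to 4 decimal places: z = -9.2914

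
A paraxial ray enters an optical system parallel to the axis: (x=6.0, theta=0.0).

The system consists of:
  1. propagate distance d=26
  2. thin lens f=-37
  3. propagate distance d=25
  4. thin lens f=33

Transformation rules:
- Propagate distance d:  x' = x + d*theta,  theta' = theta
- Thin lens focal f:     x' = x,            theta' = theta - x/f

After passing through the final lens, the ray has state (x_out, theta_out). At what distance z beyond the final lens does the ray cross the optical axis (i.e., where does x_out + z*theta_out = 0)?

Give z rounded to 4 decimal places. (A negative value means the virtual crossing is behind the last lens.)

Answer: 70.5517

Derivation:
Initial: x=6.0000 theta=0.0000
After 1 (propagate distance d=26): x=6.0000 theta=0.0000
After 2 (thin lens f=-37): x=6.0000 theta=6/37 (≈0.1622)
After 3 (propagate distance d=25): x=372/37 (≈10.0541) theta=6/37 (≈0.1622)
After 4 (thin lens f=33): x=372/37 (≈10.0541) theta=-58/407 (≈-0.1425)
z_focus = -x_out/theta_out = -(372/37)/(-58/407) = 2046/29 ≈ 70.5517
Rounded to 4 decimal places: z = 70.5517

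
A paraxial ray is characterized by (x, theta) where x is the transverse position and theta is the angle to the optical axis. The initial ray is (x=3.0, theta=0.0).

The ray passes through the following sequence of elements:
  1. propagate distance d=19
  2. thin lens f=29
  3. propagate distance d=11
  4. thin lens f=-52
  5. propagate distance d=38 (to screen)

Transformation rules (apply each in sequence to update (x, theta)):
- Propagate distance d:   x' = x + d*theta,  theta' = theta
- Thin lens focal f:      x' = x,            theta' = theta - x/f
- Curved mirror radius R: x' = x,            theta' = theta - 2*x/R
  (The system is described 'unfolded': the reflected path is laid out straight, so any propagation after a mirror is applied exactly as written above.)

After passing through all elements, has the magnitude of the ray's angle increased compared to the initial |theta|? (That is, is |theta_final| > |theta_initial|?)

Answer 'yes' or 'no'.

Initial: x=3.0000 theta=0.0000
After 1 (propagate distance d=19): x=3.0000 theta=0.0000
After 2 (thin lens f=29): x=3.0000 theta=-3/29 (≈-0.1034)
After 3 (propagate distance d=11): x=54/29 (≈1.8621) theta=-3/29 (≈-0.1034)
After 4 (thin lens f=-52): x=54/29 (≈1.8621) theta=-51/754 (≈-0.0676)
After 5 (propagate distance d=38 (to screen)): x=-267/377 (≈-0.7082) theta=-51/754 (≈-0.0676)
|theta_initial|=0.0000 |theta_final|=51/754 (≈0.0676) -> increased

Answer: yes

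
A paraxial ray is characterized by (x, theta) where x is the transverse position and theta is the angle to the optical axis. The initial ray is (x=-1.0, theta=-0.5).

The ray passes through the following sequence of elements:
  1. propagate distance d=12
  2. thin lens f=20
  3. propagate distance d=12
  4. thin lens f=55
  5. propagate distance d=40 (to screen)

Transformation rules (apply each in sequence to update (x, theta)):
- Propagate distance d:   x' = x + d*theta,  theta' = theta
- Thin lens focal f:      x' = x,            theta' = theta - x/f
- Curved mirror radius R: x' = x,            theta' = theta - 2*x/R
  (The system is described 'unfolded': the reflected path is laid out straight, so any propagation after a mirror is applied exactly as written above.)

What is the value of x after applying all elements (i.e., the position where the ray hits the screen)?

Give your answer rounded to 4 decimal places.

Answer: -8.4000

Derivation:
Initial: x=-1.0000 theta=-0.5000
After 1 (propagate distance d=12): x=-7.0000 theta=-0.5000
After 2 (thin lens f=20): x=-7.0000 theta=-0.1500
After 3 (propagate distance d=12): x=-8.8000 theta=-0.1500
After 4 (thin lens f=55): x=-8.8000 theta=0.0100
After 5 (propagate distance d=40 (to screen)): x=-8.4000 theta=0.0100
Rounded to 4 decimal places: x = -8.4000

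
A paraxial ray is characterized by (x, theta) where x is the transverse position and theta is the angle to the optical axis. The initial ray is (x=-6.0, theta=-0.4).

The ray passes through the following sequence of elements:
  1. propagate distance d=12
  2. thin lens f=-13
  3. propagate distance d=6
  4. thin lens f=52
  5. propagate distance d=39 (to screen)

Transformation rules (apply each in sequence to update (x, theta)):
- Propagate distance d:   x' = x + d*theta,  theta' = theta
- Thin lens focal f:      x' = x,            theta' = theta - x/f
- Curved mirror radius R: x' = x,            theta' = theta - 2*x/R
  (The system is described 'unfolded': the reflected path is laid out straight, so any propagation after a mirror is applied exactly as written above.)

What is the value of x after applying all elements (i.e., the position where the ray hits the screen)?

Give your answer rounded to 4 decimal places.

Answer: -52.5462

Derivation:
Initial: x=-6.0000 theta=-0.4000
After 1 (propagate distance d=12): x=-10.8000 theta=-0.4000
After 2 (thin lens f=-13): x=-10.8000 theta=-16/13 (≈-1.2308)
After 3 (propagate distance d=6): x=-1182/65 (≈-18.1846) theta=-16/13 (≈-1.2308)
After 4 (thin lens f=52): x=-1182/65 (≈-18.1846) theta=-1489/1690 (≈-0.8811)
After 5 (propagate distance d=39 (to screen)): x=-6831/130 (≈-52.5462) theta=-1489/1690 (≈-0.8811)
Rounded to 4 decimal places: x = -52.5462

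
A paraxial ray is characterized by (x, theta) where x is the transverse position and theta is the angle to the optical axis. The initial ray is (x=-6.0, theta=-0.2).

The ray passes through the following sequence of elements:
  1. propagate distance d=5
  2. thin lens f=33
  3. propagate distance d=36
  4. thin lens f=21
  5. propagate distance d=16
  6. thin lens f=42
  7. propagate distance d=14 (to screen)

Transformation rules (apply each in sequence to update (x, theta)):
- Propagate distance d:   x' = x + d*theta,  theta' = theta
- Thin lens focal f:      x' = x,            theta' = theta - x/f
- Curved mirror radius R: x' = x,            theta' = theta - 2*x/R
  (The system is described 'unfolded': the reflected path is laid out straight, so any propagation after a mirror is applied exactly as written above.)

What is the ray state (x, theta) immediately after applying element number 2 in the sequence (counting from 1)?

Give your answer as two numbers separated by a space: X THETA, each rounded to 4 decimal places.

Initial: x=-6.0000 theta=-0.2000
After 1 (propagate distance d=5): x=-7.0000 theta=-0.2000
After 2 (thin lens f=33): x=-7.0000 theta=2/165 (≈0.0121)
Rounded to 4 decimal places: x = -7.0000, theta = 0.0121

Answer: -7.0000 0.0121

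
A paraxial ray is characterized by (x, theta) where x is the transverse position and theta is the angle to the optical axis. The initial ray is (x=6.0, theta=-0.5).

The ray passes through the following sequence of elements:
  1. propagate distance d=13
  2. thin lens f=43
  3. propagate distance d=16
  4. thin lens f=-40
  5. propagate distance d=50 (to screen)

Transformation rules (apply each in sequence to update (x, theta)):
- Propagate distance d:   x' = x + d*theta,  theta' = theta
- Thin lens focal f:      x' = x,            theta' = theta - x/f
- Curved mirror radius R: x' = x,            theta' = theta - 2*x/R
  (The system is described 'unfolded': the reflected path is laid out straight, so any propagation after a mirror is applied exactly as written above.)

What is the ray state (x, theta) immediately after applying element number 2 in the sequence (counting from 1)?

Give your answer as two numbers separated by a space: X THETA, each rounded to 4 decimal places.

Answer: -0.5000 -0.4884

Derivation:
Initial: x=6.0000 theta=-0.5000
After 1 (propagate distance d=13): x=-0.5000 theta=-0.5000
After 2 (thin lens f=43): x=-0.5000 theta=-21/43 (≈-0.4884)
Rounded to 4 decimal places: x = -0.5000, theta = -0.4884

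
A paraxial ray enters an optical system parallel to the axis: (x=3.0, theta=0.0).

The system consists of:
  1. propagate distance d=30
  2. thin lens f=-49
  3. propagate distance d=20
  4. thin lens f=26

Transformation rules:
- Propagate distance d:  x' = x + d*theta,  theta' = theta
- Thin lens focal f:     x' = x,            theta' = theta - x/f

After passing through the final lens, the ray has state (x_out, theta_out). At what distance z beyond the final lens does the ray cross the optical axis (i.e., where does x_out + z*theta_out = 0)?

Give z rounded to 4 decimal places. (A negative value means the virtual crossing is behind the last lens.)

Answer: 41.7209

Derivation:
Initial: x=3.0000 theta=0.0000
After 1 (propagate distance d=30): x=3.0000 theta=0.0000
After 2 (thin lens f=-49): x=3.0000 theta=3/49 (≈0.0612)
After 3 (propagate distance d=20): x=207/49 (≈4.2245) theta=3/49 (≈0.0612)
After 4 (thin lens f=26): x=207/49 (≈4.2245) theta=-129/1274 (≈-0.1013)
z_focus = -x_out/theta_out = -(207/49)/(-129/1274) = 1794/43 ≈ 41.7209
Rounded to 4 decimal places: z = 41.7209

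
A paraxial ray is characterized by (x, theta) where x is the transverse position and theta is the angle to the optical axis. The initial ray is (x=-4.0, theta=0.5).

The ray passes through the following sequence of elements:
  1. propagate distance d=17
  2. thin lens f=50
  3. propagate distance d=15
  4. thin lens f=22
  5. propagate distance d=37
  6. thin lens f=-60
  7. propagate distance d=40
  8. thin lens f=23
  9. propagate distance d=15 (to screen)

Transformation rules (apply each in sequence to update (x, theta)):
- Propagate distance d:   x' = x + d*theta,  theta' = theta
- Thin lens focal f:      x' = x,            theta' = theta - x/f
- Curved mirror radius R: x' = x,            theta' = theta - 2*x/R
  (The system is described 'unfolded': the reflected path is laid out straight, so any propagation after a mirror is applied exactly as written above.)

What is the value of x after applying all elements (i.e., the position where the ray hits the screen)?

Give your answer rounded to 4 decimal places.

Answer: 4.4197

Derivation:
Initial: x=-4.0000 theta=0.5000
After 1 (propagate distance d=17): x=4.5000 theta=0.5000
After 2 (thin lens f=50): x=4.5000 theta=0.4100
After 3 (propagate distance d=15): x=10.6500 theta=0.4100
After 4 (thin lens f=22): x=10.6500 theta=-163/2200 (≈-0.0741)
After 5 (propagate distance d=37): x=17399/2200 (≈7.9086) theta=-163/2200 (≈-0.0741)
After 6 (thin lens f=-60): x=17399/2200 (≈7.9086) theta=7619/132000 (≈0.0577)
After 7 (propagate distance d=40): x=13487/1320 (≈10.2174) theta=7619/132000 (≈0.0577)
After 8 (thin lens f=23): x=13487/1320 (≈10.2174) theta=-1173463/3036000 (≈-0.3865)
After 9 (propagate distance d=15 (to screen)): x=2683631/607200 (≈4.4197) theta=-1173463/3036000 (≈-0.3865)
Rounded to 4 decimal places: x = 4.4197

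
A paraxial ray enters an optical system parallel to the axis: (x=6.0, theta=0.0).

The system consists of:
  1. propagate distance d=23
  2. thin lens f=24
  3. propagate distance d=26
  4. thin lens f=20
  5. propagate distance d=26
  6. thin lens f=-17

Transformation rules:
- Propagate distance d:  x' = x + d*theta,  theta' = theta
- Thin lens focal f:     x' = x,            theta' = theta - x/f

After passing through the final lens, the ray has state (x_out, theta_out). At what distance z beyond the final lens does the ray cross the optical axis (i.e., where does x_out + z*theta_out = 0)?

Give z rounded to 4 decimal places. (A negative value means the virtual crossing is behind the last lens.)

Initial: x=6.0000 theta=0.0000
After 1 (propagate distance d=23): x=6.0000 theta=0.0000
After 2 (thin lens f=24): x=6.0000 theta=-0.2500
After 3 (propagate distance d=26): x=-0.5000 theta=-0.2500
After 4 (thin lens f=20): x=-0.5000 theta=-0.2250
After 5 (propagate distance d=26): x=-6.3500 theta=-0.2250
After 6 (thin lens f=-17): x=-6.3500 theta=-407/680 (≈-0.5985)
z_focus = -x_out/theta_out = -(-6.3500)/(-407/680) = -4318/407 ≈ -10.6093
Rounded to 4 decimal places: z = -10.6093

Answer: -10.6093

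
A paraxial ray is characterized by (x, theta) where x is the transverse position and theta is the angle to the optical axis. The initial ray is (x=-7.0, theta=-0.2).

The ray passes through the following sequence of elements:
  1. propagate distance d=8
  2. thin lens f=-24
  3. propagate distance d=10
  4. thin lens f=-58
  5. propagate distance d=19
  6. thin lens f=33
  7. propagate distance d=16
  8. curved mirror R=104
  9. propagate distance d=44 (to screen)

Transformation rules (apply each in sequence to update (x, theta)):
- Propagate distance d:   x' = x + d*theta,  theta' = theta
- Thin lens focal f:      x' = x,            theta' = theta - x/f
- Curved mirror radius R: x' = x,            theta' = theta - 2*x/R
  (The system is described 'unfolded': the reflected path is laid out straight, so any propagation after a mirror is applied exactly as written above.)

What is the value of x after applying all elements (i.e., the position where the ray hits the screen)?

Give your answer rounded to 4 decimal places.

Answer: -0.3852

Derivation:
Initial: x=-7.0000 theta=-0.2000
After 1 (propagate distance d=8): x=-8.6000 theta=-0.2000
After 2 (thin lens f=-24): x=-8.6000 theta=-67/120 (≈-0.5583)
After 3 (propagate distance d=10): x=-851/60 (≈-14.1833) theta=-67/120 (≈-0.5583)
After 4 (thin lens f=-58): x=-851/60 (≈-14.1833) theta=-1397/1740 (≈-0.8029)
After 5 (propagate distance d=19): x=-8537/290 (≈-29.4379) theta=-1397/1740 (≈-0.8029)
After 6 (thin lens f=33): x=-8537/290 (≈-29.4379) theta=569/6380 (≈0.0892)
After 7 (propagate distance d=16): x=-17871/638 (≈-28.0110) theta=569/6380 (≈0.0892)
After 8 (curved mirror R=104): x=-17871/638 (≈-28.0110) theta=104149/165880 (≈0.6279)
After 9 (propagate distance d=44 (to screen)): x=-7988/20735 (≈-0.3852) theta=104149/165880 (≈0.6279)
Rounded to 4 decimal places: x = -0.3852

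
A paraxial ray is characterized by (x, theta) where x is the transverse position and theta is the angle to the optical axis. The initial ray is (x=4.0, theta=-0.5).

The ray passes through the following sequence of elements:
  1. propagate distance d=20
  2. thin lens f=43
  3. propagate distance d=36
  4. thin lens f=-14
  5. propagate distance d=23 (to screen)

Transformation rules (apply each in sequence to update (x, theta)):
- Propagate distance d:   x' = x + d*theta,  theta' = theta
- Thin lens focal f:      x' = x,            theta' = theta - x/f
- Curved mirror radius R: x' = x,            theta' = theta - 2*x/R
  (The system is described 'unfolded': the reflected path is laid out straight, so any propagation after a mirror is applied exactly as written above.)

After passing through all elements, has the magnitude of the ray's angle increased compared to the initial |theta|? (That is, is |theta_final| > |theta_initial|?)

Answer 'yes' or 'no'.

Initial: x=4.0000 theta=-0.5000
After 1 (propagate distance d=20): x=-6.0000 theta=-0.5000
After 2 (thin lens f=43): x=-6.0000 theta=-31/86 (≈-0.3605)
After 3 (propagate distance d=36): x=-816/43 (≈-18.9767) theta=-31/86 (≈-0.3605)
After 4 (thin lens f=-14): x=-816/43 (≈-18.9767) theta=-1033/602 (≈-1.7159)
After 5 (propagate distance d=23 (to screen)): x=-35183/602 (≈-58.4435) theta=-1033/602 (≈-1.7159)
|theta_initial|=0.5000 |theta_final|=1033/602 (≈1.7159) -> increased

Answer: yes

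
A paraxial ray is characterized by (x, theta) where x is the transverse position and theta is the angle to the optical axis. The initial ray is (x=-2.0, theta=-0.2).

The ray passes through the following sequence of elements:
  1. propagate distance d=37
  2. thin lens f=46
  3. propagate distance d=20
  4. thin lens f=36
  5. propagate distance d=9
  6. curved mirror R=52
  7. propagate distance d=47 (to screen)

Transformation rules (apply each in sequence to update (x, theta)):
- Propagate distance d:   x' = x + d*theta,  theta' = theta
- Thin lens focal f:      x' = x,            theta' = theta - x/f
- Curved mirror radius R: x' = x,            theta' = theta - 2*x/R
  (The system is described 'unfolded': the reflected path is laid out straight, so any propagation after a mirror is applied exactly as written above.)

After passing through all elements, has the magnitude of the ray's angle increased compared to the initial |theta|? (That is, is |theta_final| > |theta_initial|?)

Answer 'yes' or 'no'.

Initial: x=-2.0000 theta=-0.2000
After 1 (propagate distance d=37): x=-9.4000 theta=-0.2000
After 2 (thin lens f=46): x=-9.4000 theta=1/230 (≈0.0043)
After 3 (propagate distance d=20): x=-1071/115 (≈-9.3130) theta=1/230 (≈0.0043)
After 4 (thin lens f=36): x=-1071/115 (≈-9.3130) theta=121/460 (≈0.2630)
After 5 (propagate distance d=9): x=-639/92 (≈-6.9457) theta=121/460 (≈0.2630)
After 6 (curved mirror R=52): x=-639/92 (≈-6.9457) theta=6341/11960 (≈0.5302)
After 7 (propagate distance d=47 (to screen)): x=214957/11960 (≈17.9730) theta=6341/11960 (≈0.5302)
|theta_initial|=0.2000 |theta_final|=6341/11960 (≈0.5302) -> increased

Answer: yes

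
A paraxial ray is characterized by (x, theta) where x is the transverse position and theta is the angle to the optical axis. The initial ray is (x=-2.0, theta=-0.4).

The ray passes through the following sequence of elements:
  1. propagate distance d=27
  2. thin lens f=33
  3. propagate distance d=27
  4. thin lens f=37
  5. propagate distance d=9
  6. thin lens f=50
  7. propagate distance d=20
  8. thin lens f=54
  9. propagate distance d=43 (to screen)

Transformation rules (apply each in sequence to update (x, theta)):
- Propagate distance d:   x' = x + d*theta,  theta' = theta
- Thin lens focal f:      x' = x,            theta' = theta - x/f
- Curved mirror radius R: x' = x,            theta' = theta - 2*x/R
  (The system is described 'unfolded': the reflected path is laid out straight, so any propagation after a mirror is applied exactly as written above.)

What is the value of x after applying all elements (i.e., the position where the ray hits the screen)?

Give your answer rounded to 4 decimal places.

Initial: x=-2.0000 theta=-0.4000
After 1 (propagate distance d=27): x=-12.8000 theta=-0.4000
After 2 (thin lens f=33): x=-12.8000 theta=-2/165 (≈-0.0121)
After 3 (propagate distance d=27): x=-722/55 (≈-13.1273) theta=-2/165 (≈-0.0121)
After 4 (thin lens f=37): x=-722/55 (≈-13.1273) theta=2092/6105 (≈0.3427)
After 5 (propagate distance d=9): x=-1858/185 (≈-10.0432) theta=2092/6105 (≈0.3427)
After 6 (thin lens f=50): x=-1858/185 (≈-10.0432) theta=82957/152625 (≈0.5435)
After 7 (propagate distance d=20): x=25258/30525 (≈0.8275) theta=82957/152625 (≈0.5435)
After 8 (thin lens f=54): x=25258/30525 (≈0.8275) theta=2176694/4120875 (≈0.5282)
After 9 (propagate distance d=43 (to screen)): x=97007672/4120875 (≈23.5406) theta=2176694/4120875 (≈0.5282)
Rounded to 4 decimal places: x = 23.5406

Answer: 23.5406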